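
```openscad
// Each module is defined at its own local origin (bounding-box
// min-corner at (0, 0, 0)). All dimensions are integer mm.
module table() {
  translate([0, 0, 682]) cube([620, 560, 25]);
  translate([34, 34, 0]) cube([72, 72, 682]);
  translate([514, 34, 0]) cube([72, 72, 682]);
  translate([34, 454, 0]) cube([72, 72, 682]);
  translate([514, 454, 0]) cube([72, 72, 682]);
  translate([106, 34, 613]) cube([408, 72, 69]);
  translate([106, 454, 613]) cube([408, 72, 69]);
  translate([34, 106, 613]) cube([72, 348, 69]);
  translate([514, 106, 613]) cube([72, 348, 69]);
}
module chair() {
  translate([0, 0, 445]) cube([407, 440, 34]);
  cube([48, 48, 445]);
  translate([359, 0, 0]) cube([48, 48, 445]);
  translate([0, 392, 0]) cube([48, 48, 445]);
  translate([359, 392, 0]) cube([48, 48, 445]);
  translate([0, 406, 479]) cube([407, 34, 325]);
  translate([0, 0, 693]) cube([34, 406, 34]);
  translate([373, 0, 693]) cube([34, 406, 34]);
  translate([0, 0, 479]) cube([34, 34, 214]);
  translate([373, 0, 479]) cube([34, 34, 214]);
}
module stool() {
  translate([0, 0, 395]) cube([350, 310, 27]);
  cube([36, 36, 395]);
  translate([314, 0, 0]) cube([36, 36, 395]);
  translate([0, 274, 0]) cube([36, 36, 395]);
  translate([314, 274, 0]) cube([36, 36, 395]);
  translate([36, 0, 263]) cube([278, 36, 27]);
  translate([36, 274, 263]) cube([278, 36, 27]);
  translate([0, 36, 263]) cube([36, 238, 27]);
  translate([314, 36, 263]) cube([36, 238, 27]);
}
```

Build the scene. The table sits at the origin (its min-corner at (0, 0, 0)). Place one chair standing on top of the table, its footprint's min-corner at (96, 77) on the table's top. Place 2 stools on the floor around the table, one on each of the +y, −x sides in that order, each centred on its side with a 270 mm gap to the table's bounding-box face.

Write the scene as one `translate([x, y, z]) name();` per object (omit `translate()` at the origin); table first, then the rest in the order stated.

table();
translate([96, 77, 707]) chair();
translate([135, 830, 0]) stool();
translate([-620, 125, 0]) stool();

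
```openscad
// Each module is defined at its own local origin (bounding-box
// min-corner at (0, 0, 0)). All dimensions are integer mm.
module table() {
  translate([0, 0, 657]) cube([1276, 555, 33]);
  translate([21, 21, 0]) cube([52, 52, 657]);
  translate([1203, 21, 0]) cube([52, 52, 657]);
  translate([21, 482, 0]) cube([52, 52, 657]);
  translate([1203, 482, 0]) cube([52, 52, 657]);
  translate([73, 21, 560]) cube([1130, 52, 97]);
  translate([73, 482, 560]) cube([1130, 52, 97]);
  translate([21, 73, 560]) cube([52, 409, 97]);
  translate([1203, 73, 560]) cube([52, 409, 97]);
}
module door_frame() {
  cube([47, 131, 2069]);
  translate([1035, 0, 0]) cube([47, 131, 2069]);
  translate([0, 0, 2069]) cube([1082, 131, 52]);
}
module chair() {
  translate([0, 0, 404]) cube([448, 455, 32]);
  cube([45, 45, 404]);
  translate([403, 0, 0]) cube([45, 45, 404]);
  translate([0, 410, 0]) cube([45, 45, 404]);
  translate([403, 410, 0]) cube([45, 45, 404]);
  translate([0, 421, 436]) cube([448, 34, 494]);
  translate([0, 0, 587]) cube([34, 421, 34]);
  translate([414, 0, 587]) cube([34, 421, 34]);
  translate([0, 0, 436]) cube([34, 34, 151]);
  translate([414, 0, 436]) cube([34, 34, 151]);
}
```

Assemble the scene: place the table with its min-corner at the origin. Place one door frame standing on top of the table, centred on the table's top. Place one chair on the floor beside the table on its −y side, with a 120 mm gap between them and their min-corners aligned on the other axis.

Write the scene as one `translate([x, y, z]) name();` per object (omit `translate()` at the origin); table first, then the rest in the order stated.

table();
translate([97, 212, 690]) door_frame();
translate([0, -575, 0]) chair();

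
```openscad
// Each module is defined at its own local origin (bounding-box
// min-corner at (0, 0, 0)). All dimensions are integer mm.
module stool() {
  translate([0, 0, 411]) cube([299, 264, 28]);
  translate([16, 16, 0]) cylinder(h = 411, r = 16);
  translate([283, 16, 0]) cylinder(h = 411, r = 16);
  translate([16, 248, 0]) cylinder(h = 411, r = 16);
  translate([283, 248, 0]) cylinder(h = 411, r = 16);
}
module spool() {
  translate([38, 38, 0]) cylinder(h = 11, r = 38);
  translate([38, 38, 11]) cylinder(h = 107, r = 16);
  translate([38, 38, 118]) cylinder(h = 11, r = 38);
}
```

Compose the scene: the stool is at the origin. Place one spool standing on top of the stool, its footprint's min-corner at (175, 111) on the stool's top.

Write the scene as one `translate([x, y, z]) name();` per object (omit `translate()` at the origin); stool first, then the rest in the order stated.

stool();
translate([175, 111, 439]) spool();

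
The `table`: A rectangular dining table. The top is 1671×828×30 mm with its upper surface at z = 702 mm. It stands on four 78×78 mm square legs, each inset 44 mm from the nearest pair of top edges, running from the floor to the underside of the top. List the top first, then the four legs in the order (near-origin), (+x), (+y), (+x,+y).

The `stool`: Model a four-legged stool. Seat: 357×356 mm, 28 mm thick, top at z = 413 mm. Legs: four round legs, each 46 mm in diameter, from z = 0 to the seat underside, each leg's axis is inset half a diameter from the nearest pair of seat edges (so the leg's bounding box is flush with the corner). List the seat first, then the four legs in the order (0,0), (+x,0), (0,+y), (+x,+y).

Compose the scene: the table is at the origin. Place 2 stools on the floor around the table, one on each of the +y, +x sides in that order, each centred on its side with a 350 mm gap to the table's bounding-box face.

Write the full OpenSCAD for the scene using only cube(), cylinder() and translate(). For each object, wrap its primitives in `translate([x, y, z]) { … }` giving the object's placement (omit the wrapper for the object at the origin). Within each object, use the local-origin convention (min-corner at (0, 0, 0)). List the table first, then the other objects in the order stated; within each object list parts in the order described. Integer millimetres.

translate([0, 0, 672]) cube([1671, 828, 30]);
translate([44, 44, 0]) cube([78, 78, 672]);
translate([1549, 44, 0]) cube([78, 78, 672]);
translate([44, 706, 0]) cube([78, 78, 672]);
translate([1549, 706, 0]) cube([78, 78, 672]);
translate([657, 1178, 0]) {
  translate([0, 0, 385]) cube([357, 356, 28]);
  translate([23, 23, 0]) cylinder(h = 385, r = 23);
  translate([334, 23, 0]) cylinder(h = 385, r = 23);
  translate([23, 333, 0]) cylinder(h = 385, r = 23);
  translate([334, 333, 0]) cylinder(h = 385, r = 23);
}
translate([2021, 236, 0]) {
  translate([0, 0, 385]) cube([357, 356, 28]);
  translate([23, 23, 0]) cylinder(h = 385, r = 23);
  translate([334, 23, 0]) cylinder(h = 385, r = 23);
  translate([23, 333, 0]) cylinder(h = 385, r = 23);
  translate([334, 333, 0]) cylinder(h = 385, r = 23);
}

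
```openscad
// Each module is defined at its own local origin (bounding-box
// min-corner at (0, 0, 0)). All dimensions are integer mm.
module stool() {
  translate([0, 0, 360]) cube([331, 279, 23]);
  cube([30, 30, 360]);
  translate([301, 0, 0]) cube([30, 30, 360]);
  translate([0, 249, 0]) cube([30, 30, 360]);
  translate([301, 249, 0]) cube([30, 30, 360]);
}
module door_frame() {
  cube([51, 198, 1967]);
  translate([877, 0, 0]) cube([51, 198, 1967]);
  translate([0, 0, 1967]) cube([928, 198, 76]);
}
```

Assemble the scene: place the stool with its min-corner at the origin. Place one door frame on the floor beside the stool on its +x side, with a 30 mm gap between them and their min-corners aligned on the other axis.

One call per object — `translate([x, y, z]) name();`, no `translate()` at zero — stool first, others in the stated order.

stool();
translate([361, 0, 0]) door_frame();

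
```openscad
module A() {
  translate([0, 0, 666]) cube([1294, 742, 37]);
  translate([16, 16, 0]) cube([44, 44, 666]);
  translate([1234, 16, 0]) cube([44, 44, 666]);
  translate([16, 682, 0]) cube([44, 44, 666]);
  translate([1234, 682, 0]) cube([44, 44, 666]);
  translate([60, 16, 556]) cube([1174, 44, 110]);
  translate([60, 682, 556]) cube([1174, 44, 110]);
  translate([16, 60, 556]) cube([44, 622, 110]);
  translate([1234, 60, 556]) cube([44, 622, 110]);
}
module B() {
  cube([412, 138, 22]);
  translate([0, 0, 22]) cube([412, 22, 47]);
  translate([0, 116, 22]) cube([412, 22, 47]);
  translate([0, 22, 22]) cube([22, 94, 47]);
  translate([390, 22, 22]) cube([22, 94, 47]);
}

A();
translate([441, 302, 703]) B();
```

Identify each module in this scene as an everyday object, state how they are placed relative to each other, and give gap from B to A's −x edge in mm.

A is a table. B is an open box. The open box is on top of the table, centred. The gap from the open box to the table's −x edge is 441 mm.

The open box's min-x is at 441; the table's min-x is 0; gap = 441 mm.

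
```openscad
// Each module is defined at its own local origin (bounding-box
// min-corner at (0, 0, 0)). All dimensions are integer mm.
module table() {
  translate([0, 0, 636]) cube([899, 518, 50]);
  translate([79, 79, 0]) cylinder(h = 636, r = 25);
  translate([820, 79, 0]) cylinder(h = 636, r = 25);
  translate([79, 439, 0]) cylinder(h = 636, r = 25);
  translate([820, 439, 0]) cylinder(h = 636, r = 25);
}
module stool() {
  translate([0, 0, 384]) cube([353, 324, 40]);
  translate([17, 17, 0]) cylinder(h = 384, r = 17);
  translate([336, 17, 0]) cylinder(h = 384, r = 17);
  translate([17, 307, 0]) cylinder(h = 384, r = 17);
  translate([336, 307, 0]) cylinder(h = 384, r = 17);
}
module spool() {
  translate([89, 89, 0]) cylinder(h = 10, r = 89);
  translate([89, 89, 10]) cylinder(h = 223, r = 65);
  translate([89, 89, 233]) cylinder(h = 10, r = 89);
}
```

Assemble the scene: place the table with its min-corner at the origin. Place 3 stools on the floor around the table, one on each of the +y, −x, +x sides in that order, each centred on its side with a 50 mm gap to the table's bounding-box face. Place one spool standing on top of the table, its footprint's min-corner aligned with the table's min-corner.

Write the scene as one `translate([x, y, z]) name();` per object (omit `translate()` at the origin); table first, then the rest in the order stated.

table();
translate([273, 568, 0]) stool();
translate([-403, 97, 0]) stool();
translate([949, 97, 0]) stool();
translate([0, 0, 686]) spool();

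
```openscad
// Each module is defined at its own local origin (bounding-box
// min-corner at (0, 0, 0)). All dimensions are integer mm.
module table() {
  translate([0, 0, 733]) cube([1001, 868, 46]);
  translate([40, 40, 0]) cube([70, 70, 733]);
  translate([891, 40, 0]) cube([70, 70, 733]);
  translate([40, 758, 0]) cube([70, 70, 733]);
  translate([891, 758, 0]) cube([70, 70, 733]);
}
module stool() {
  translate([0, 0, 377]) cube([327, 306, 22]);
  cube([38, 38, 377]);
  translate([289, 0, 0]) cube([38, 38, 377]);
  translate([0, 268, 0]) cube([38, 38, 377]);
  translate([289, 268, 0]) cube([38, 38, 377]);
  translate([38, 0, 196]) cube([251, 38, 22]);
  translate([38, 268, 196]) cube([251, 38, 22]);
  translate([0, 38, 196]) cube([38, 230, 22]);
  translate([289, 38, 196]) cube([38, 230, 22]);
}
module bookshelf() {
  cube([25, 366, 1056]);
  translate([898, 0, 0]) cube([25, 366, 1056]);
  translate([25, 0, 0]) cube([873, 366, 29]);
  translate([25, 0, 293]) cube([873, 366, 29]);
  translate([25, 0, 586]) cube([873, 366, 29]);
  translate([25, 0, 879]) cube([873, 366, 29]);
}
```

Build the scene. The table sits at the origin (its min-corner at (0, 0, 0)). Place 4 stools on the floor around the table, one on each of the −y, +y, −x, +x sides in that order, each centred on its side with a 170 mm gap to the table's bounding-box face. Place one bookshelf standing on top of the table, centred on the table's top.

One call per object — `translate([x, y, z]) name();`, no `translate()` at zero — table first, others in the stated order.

table();
translate([337, -476, 0]) stool();
translate([337, 1038, 0]) stool();
translate([-497, 281, 0]) stool();
translate([1171, 281, 0]) stool();
translate([39, 251, 779]) bookshelf();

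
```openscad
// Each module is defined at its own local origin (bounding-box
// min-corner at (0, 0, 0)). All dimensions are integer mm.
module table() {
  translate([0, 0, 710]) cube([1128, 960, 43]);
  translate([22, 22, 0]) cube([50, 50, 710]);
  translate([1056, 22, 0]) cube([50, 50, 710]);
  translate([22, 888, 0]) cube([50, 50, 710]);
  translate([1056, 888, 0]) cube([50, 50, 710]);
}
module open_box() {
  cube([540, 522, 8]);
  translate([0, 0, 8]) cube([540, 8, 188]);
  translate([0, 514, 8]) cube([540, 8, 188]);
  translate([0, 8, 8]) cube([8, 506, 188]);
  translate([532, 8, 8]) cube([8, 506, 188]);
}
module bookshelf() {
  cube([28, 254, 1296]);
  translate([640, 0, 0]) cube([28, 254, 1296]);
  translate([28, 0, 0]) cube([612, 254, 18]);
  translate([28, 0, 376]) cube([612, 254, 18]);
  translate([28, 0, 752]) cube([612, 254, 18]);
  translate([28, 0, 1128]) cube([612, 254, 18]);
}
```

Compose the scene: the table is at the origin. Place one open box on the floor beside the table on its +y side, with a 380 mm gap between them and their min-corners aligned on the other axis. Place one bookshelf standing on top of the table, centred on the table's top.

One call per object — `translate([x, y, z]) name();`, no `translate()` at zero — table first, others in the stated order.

table();
translate([0, 1340, 0]) open_box();
translate([230, 353, 753]) bookshelf();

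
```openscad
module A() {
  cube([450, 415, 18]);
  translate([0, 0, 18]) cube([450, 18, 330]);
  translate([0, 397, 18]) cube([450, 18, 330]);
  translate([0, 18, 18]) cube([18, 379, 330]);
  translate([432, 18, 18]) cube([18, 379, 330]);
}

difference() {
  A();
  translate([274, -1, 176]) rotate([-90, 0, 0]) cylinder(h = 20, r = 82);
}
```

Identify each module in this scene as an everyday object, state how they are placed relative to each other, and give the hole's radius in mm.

A is an open box. The open box has a circular hole through its front wall. The hole's radius is 82 mm.

The subtracted cylinder has r = 82 mm.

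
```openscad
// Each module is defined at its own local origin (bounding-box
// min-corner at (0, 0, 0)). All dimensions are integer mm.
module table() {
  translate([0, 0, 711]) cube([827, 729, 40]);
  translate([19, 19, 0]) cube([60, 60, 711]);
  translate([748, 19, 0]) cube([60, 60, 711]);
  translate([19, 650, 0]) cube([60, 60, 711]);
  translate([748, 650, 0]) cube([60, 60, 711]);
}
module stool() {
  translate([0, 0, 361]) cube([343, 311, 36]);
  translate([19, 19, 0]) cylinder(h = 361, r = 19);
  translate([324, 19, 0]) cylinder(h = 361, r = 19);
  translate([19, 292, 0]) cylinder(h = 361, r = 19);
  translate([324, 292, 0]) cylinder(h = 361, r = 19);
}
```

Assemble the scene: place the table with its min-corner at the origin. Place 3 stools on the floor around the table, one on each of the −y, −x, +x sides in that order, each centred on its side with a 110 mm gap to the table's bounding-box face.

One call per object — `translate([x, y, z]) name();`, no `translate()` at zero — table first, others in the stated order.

table();
translate([242, -421, 0]) stool();
translate([-453, 209, 0]) stool();
translate([937, 209, 0]) stool();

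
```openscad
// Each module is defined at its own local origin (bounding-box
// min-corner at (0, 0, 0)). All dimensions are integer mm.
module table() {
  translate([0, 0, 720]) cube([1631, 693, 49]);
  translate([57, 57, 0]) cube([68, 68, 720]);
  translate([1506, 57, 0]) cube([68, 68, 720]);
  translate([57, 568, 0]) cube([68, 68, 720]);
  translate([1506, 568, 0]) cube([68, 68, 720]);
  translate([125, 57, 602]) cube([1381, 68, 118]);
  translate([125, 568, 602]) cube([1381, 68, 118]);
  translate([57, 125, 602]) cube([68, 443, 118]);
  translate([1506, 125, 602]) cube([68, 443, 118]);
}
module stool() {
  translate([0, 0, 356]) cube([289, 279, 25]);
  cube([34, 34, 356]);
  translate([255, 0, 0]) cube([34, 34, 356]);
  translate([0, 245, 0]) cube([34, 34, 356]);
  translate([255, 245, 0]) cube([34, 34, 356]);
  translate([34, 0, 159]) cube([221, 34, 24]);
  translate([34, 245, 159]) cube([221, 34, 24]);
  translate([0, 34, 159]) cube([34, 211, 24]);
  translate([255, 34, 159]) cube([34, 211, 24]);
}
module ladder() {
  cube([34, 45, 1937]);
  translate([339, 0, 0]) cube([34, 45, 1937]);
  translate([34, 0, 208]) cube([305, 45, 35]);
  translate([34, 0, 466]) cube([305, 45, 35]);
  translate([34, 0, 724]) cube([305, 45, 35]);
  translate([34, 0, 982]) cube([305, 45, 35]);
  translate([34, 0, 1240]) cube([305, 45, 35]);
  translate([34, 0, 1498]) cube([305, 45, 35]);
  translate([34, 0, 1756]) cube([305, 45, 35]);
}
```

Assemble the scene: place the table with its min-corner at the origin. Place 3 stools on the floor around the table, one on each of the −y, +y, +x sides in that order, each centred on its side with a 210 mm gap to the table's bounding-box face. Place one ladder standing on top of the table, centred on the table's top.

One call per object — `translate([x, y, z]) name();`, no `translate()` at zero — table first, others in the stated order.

table();
translate([671, -489, 0]) stool();
translate([671, 903, 0]) stool();
translate([1841, 207, 0]) stool();
translate([629, 324, 769]) ladder();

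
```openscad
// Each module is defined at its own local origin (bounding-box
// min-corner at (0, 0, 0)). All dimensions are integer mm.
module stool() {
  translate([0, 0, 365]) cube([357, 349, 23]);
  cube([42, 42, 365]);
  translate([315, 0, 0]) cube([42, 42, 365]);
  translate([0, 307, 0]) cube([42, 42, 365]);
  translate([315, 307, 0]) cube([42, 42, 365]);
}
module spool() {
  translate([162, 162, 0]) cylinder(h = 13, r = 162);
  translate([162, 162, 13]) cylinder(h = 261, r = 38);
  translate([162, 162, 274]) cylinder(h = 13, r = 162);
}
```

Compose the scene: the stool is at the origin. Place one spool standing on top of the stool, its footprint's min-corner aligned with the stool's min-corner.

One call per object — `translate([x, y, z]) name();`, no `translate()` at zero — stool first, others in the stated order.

stool();
translate([0, 0, 388]) spool();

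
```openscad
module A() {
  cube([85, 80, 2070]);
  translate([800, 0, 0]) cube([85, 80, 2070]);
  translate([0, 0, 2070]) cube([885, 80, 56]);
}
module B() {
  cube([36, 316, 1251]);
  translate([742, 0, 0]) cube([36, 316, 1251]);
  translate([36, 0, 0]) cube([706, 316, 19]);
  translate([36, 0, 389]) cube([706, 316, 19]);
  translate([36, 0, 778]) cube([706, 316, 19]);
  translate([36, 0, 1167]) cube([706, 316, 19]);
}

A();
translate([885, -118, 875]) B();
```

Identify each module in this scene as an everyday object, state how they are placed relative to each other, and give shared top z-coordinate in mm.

A is a door frame. B is a bookshelf. The bookshelf is beside the door frame with their tops flush at z = 2126. The shared top z-coordinate is 2126 mm.

Both tops at z = 2126 mm.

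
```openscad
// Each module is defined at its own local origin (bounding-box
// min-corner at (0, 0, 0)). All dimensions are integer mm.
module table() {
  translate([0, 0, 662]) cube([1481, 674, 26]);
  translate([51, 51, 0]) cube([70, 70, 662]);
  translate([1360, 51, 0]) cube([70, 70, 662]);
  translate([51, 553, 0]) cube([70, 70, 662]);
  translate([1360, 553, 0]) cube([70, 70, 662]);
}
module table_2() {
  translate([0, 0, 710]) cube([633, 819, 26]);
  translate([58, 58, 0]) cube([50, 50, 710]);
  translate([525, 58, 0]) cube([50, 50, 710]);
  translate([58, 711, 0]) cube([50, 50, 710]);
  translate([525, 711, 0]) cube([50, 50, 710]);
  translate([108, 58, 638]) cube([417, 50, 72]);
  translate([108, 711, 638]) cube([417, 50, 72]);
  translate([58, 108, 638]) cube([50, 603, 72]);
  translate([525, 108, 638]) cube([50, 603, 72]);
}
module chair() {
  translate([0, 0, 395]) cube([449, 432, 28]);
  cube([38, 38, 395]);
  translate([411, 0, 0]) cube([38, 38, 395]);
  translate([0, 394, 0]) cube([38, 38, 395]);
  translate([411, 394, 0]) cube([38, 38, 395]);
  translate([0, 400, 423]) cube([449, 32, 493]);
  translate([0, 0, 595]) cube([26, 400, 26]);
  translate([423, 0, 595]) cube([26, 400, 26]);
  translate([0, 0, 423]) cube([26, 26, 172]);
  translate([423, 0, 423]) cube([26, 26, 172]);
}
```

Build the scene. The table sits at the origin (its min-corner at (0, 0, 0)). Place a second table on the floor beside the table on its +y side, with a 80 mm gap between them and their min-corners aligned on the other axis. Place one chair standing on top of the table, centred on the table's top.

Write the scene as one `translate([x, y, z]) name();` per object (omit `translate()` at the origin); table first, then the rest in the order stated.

table();
translate([0, 754, 0]) table_2();
translate([516, 121, 688]) chair();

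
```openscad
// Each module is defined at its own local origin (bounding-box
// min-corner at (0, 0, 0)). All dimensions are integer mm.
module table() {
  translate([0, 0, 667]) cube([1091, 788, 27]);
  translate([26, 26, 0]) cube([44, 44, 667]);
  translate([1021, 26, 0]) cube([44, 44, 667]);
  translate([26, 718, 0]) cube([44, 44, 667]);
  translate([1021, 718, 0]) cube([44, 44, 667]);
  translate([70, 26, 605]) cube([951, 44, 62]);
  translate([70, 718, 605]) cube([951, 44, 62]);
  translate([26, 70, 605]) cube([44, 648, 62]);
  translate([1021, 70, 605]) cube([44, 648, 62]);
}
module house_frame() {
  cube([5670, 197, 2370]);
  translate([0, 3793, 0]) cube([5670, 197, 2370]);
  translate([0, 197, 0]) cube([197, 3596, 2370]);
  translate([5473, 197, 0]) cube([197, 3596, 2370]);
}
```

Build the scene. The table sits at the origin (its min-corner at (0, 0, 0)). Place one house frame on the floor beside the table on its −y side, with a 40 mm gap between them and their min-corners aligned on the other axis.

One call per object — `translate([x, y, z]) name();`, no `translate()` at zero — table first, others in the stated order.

table();
translate([0, -4030, 0]) house_frame();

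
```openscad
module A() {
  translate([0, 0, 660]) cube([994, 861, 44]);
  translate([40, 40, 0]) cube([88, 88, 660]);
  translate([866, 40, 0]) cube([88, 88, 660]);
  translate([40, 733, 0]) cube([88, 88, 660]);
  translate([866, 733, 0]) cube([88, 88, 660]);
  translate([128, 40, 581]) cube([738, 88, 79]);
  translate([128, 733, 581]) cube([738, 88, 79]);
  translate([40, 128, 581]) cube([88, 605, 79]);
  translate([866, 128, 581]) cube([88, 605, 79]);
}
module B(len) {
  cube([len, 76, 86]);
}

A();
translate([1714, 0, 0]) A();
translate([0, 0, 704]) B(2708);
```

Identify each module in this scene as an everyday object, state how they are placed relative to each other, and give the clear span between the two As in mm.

Second table starts at x = 1714; first ends at x = 994; clear span = 1714 − 994 = 720 mm.

A is a table. B is a beam. A beam spans the tops of two tables. The clear span between the two tables is 720 mm.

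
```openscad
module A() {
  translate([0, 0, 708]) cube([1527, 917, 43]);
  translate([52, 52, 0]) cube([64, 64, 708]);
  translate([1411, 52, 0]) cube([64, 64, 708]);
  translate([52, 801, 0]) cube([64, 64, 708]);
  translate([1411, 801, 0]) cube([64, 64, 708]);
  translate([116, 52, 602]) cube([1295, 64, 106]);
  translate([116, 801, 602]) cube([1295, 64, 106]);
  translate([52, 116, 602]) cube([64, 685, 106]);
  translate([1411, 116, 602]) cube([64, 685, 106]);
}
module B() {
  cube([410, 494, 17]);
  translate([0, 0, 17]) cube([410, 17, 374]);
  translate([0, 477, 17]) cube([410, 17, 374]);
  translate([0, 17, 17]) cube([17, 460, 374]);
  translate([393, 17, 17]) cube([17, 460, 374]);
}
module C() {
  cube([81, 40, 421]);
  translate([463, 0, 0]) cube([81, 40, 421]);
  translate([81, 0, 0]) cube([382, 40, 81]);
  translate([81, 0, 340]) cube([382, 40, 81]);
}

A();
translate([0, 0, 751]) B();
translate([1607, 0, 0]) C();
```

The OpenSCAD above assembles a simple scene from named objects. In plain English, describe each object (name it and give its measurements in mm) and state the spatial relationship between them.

A is a table: top 1527 mm (x) × 917 mm (y), 43 mm thick, upper face at z = 751 mm, on four 64×64 mm square legs, each inset 52 mm from the nearest pair of top edges, running from z = 0 to the bottom of the top. Four apron rails, 64 mm thick and 106 mm tall, run between adjacent legs with their top edges flush with the underside of the top and their outer faces flush with the legs' outer faces.

B is an open storage box with external size 410×494×391 mm and wall thickness 17 mm (the base is also 17 mm thick). The base covers the whole footprint; the four walls stand on the base, with the y-facing walls full-width and the x-facing walls fitting between their inner faces.

C is a rectangular picture frame lying in the x–z plane (depth along y). The opening is 382 mm wide (x) by 259 mm tall (z), surrounded by a border 81 mm wide on all four sides. The frame is 40 mm deep and is made of two full-height vertical stiles with two horizontal rails fitted between them.

The open box is on top of the table. The picture frame is on the floor beside the table on its +x side.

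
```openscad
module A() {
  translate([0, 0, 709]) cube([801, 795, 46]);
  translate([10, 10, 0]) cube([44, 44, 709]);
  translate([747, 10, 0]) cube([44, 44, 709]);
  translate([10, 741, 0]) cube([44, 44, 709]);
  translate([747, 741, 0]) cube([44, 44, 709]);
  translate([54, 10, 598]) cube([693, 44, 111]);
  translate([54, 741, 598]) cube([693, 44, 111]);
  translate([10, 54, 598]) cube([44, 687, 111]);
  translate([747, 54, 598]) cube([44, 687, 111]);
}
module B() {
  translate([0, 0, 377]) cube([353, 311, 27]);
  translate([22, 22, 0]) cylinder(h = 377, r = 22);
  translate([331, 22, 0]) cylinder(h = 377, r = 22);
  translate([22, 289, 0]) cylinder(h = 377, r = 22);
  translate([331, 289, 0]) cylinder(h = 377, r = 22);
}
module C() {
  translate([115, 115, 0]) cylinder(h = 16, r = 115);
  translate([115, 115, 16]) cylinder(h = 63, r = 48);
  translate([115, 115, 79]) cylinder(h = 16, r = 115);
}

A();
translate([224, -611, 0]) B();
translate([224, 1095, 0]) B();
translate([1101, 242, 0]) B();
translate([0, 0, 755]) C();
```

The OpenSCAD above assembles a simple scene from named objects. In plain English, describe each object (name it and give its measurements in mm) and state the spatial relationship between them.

A is a table: top 801 mm (x) × 795 mm (y), 46 mm thick, upper face at z = 755 mm, on four 44×44 mm square legs, each inset 10 mm from the nearest pair of top edges, running from z = 0 to the bottom of the top. Four apron rails, 44 mm thick and 111 mm tall, run between adjacent legs with their top edges flush with the underside of the top and their outer faces flush with the legs' outer faces.

B is a simple wooden stool: a rectangular seat 353 mm (x) by 311 mm (y), 27 mm thick, top face at z = 404 mm, on four round legs, each 44 mm in diameter. The legs rest on z = 0, each leg's axis is inset half a diameter from the nearest pair of seat edges (so the leg's bounding box is flush with the corner).

C is a spool: two coaxial disc flanges of radius 115 mm and thickness 16 mm, joined by a core cylinder of radius 48 mm and height 63 mm. The lower flange rests on z = 0 and the three cylinders share a vertical axis.

Three stools sit around the table at the −y, +y, +x sides. The spool is on top of the table.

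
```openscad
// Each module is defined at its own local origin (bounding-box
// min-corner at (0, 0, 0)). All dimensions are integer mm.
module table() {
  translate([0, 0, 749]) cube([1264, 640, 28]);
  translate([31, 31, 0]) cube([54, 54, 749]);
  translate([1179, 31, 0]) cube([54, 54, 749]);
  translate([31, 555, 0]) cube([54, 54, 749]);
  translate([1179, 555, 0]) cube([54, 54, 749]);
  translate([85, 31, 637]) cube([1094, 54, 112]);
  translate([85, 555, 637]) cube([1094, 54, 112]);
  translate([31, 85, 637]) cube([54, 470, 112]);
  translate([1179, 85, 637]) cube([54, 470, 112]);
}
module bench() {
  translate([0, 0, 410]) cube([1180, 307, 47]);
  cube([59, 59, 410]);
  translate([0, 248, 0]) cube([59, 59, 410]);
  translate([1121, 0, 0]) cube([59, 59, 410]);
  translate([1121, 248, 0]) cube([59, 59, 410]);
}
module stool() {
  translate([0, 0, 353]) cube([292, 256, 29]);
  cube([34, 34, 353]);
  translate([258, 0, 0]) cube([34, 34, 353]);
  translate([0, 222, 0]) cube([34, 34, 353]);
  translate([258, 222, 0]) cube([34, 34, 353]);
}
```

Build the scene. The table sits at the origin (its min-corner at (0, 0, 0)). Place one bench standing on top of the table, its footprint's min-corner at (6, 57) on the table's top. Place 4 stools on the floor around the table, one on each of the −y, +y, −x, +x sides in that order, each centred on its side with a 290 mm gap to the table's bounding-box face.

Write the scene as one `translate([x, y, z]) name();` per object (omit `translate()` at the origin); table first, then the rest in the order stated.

table();
translate([6, 57, 777]) bench();
translate([486, -546, 0]) stool();
translate([486, 930, 0]) stool();
translate([-582, 192, 0]) stool();
translate([1554, 192, 0]) stool();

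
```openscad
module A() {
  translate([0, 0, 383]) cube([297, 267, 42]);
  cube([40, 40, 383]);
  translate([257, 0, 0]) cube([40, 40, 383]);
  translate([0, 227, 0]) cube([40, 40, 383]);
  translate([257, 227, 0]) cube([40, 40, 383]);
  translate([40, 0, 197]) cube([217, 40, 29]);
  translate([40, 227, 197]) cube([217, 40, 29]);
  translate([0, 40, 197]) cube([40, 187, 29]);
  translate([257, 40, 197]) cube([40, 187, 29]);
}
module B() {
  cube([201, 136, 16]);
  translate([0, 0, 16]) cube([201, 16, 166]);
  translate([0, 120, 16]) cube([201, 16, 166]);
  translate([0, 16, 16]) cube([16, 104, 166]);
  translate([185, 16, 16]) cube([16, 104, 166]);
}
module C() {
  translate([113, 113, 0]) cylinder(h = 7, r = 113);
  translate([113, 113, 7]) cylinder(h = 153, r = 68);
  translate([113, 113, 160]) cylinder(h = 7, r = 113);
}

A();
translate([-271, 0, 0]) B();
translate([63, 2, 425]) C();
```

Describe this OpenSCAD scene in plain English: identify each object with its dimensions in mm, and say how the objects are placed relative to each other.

A is a four-legged stool. The seat is a 297×267×42 mm slab whose top surface is at z = 425 mm; four square legs, each 40×40 mm in cross-section, run from the floor (z = 0) to the underside of the seat, each flush with a corner of the seat. Four stretchers, 40 mm wide and 29 mm tall, connect adjacent legs with their undersides at z = 197 mm, each running between the inner faces of the legs it joins and aligned with the legs' outer faces on the other axis.

B is an open-topped rectangular box: outside dimensions 201×136×182 mm, with a uniform wall and base thickness of 16 mm. The base is a full 201×136 slab on the floor; four walls sit on top of the base. The front and back walls (the −y and +y sides) span the full width; the two side walls fit between them.

C is a spool: two coaxial disc flanges of radius 113 mm and thickness 7 mm, joined by a core cylinder of radius 68 mm and height 153 mm. The lower flange rests on z = 0 and the three cylinders share a vertical axis.

The open box is on the floor beside the stool on its −x side. The spool is on top of the stool.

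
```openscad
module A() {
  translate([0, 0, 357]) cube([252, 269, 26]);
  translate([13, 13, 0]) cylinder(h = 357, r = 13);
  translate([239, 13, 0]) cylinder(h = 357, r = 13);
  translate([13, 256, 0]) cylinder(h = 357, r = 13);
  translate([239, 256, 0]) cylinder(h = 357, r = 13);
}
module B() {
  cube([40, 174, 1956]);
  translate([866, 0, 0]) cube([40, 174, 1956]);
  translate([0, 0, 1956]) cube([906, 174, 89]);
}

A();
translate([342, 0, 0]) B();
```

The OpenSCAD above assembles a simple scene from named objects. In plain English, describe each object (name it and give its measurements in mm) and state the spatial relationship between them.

A is a four-legged stool. The seat is a 252×269×26 mm slab whose top surface is at z = 383 mm; four round legs, each 26 mm in diameter, run from the floor (z = 0) to the underside of the seat, each leg's axis is inset half a diameter from the nearest pair of seat edges (so the leg's bounding box is flush with the corner).

B is a door frame. The clear opening is 826 mm wide and 1956 mm high. Two 40 mm wide jambs, 174 mm deep, stand either side of the opening from the floor to the top of the opening. A 89 mm thick head sits across the top of both jambs, spanning the full outside width of the frame.

The door frame is on the floor beside the stool on its +x side.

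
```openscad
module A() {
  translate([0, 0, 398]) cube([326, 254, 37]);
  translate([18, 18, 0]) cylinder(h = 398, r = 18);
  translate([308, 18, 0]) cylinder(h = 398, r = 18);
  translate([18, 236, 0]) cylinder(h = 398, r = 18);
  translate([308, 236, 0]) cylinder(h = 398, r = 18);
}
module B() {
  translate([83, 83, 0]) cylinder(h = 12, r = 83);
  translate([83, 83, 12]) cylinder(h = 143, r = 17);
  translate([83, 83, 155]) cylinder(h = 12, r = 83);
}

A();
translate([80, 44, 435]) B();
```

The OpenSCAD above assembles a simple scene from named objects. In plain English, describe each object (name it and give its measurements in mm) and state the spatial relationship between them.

A is a simple wooden stool: a rectangular seat 326 mm (x) by 254 mm (y), 37 mm thick, top face at z = 435 mm, on four round legs, each 36 mm in diameter. The legs rest on z = 0, each leg's axis is inset half a diameter from the nearest pair of seat edges (so the leg's bounding box is flush with the corner).

B is a spool: two coaxial disc flanges of radius 83 mm and thickness 12 mm, joined by a core cylinder of radius 17 mm and height 143 mm. The lower flange rests on z = 0 and the three cylinders share a vertical axis.

The spool is on top of the stool, centred.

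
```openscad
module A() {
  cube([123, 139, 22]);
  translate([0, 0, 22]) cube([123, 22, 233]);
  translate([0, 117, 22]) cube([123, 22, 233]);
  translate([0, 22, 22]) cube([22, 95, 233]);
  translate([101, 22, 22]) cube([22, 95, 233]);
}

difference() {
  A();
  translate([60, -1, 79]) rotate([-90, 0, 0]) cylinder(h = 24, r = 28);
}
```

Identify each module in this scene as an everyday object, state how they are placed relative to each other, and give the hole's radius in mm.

The subtracted cylinder has r = 28 mm.

A is an open box. The open box has a circular hole through its front wall. The hole's radius is 28 mm.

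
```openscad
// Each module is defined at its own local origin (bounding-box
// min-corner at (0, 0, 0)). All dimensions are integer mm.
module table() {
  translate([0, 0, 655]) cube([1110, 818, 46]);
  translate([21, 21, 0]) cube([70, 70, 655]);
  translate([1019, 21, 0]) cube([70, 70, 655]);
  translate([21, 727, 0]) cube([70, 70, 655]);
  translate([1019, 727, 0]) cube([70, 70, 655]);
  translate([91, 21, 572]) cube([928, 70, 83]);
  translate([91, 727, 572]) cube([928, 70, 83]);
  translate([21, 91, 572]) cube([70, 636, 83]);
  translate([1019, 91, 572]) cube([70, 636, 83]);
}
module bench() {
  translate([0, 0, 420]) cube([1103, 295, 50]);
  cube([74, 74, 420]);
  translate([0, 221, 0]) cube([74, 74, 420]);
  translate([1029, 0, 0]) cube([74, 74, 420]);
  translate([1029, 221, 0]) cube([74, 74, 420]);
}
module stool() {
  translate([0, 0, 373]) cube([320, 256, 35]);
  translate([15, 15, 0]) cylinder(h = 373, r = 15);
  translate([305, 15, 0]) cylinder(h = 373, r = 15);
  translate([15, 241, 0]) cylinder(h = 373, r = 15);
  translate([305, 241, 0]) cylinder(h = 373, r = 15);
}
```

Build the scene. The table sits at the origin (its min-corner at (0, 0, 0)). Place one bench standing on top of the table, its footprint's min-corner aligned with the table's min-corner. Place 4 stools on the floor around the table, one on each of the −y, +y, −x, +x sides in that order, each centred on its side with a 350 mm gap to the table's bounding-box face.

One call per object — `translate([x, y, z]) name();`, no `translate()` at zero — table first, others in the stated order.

table();
translate([0, 0, 701]) bench();
translate([395, -606, 0]) stool();
translate([395, 1168, 0]) stool();
translate([-670, 281, 0]) stool();
translate([1460, 281, 0]) stool();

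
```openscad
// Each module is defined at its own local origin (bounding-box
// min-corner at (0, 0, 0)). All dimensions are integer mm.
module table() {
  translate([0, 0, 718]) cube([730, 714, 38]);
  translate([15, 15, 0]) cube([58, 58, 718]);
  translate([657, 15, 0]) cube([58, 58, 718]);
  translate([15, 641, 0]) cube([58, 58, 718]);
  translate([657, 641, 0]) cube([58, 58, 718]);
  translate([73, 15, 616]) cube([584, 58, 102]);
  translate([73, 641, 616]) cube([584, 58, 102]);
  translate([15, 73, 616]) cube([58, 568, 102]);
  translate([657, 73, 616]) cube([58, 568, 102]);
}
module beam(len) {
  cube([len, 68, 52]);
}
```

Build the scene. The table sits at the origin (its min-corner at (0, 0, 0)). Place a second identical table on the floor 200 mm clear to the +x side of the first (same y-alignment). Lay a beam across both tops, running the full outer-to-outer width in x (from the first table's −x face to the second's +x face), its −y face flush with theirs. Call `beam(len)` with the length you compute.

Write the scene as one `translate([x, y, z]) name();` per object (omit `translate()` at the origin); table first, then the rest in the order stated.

table();
translate([930, 0, 0]) table();
translate([0, 0, 756]) beam(1660);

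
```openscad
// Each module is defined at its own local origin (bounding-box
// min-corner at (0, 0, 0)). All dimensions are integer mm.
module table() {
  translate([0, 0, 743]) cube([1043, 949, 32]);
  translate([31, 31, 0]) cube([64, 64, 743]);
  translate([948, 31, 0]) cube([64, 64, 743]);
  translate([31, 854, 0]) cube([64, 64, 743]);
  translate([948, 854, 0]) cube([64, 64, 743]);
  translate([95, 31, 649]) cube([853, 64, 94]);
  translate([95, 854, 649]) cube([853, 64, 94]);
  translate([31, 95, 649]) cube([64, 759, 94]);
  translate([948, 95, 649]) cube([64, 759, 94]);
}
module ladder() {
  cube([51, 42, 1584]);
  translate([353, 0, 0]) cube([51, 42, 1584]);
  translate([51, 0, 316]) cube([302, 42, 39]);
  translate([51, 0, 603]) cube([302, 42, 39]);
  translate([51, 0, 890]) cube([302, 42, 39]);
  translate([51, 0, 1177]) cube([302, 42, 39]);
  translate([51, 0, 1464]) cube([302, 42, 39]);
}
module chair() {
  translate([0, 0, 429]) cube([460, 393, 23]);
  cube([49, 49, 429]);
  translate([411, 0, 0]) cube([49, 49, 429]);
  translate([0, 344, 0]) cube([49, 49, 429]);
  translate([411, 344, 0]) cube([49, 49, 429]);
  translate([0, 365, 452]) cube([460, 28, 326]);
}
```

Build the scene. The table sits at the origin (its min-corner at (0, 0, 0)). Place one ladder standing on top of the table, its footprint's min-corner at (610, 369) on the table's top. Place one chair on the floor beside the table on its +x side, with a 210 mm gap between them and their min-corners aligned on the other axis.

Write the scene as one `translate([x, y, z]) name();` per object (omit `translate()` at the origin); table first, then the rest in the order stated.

table();
translate([610, 369, 775]) ladder();
translate([1253, 0, 0]) chair();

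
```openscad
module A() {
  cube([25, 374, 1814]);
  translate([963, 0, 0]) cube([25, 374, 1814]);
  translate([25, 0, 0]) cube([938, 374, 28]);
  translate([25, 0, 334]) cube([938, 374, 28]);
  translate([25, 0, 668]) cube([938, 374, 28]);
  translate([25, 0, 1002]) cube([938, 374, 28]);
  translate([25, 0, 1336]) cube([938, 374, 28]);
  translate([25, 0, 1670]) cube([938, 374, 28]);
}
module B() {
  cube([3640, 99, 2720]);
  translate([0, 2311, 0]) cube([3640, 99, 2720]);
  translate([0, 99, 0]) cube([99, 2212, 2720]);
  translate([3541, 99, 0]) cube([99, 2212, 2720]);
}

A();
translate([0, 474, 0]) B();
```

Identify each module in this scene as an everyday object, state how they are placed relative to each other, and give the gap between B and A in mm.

A is a bookshelf. B is a house frame. The house frame is on the floor beside the bookshelf on its +y side. The gap between the house frame and the bookshelf is 100 mm.

The house frame's nearest face is 100 mm from the bookshelf's +y face.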